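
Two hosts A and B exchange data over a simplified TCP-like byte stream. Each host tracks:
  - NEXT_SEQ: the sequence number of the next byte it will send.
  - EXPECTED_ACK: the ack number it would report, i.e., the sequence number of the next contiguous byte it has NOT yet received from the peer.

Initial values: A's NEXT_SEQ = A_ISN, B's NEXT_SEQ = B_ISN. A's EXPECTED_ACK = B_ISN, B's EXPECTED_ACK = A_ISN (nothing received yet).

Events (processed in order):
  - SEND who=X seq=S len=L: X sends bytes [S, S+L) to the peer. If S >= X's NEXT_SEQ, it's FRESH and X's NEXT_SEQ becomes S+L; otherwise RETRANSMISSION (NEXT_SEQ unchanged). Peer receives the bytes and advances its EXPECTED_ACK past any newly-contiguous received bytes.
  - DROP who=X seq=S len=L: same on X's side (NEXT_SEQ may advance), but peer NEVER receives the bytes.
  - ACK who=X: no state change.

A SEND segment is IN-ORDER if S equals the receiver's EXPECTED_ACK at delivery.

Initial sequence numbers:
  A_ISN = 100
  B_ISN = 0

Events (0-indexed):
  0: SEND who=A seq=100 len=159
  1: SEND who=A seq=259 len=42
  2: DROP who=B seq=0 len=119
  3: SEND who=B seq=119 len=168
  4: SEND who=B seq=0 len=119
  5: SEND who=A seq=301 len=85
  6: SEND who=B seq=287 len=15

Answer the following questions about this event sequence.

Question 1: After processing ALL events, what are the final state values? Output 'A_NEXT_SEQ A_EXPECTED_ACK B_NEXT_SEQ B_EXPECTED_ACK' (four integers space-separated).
After event 0: A_seq=259 A_ack=0 B_seq=0 B_ack=259
After event 1: A_seq=301 A_ack=0 B_seq=0 B_ack=301
After event 2: A_seq=301 A_ack=0 B_seq=119 B_ack=301
After event 3: A_seq=301 A_ack=0 B_seq=287 B_ack=301
After event 4: A_seq=301 A_ack=287 B_seq=287 B_ack=301
After event 5: A_seq=386 A_ack=287 B_seq=287 B_ack=386
After event 6: A_seq=386 A_ack=302 B_seq=302 B_ack=386

Answer: 386 302 302 386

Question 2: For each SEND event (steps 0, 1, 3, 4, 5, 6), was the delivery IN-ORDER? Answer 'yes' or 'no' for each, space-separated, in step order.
Step 0: SEND seq=100 -> in-order
Step 1: SEND seq=259 -> in-order
Step 3: SEND seq=119 -> out-of-order
Step 4: SEND seq=0 -> in-order
Step 5: SEND seq=301 -> in-order
Step 6: SEND seq=287 -> in-order

Answer: yes yes no yes yes yes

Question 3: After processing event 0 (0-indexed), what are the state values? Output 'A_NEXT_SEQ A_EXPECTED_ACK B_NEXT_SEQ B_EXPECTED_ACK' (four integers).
After event 0: A_seq=259 A_ack=0 B_seq=0 B_ack=259

259 0 0 259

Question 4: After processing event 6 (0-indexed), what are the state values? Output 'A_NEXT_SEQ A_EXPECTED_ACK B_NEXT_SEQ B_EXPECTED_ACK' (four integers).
After event 0: A_seq=259 A_ack=0 B_seq=0 B_ack=259
After event 1: A_seq=301 A_ack=0 B_seq=0 B_ack=301
After event 2: A_seq=301 A_ack=0 B_seq=119 B_ack=301
After event 3: A_seq=301 A_ack=0 B_seq=287 B_ack=301
After event 4: A_seq=301 A_ack=287 B_seq=287 B_ack=301
After event 5: A_seq=386 A_ack=287 B_seq=287 B_ack=386
After event 6: A_seq=386 A_ack=302 B_seq=302 B_ack=386

386 302 302 386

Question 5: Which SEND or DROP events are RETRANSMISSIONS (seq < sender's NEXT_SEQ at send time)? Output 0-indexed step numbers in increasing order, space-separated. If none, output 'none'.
Answer: 4

Derivation:
Step 0: SEND seq=100 -> fresh
Step 1: SEND seq=259 -> fresh
Step 2: DROP seq=0 -> fresh
Step 3: SEND seq=119 -> fresh
Step 4: SEND seq=0 -> retransmit
Step 5: SEND seq=301 -> fresh
Step 6: SEND seq=287 -> fresh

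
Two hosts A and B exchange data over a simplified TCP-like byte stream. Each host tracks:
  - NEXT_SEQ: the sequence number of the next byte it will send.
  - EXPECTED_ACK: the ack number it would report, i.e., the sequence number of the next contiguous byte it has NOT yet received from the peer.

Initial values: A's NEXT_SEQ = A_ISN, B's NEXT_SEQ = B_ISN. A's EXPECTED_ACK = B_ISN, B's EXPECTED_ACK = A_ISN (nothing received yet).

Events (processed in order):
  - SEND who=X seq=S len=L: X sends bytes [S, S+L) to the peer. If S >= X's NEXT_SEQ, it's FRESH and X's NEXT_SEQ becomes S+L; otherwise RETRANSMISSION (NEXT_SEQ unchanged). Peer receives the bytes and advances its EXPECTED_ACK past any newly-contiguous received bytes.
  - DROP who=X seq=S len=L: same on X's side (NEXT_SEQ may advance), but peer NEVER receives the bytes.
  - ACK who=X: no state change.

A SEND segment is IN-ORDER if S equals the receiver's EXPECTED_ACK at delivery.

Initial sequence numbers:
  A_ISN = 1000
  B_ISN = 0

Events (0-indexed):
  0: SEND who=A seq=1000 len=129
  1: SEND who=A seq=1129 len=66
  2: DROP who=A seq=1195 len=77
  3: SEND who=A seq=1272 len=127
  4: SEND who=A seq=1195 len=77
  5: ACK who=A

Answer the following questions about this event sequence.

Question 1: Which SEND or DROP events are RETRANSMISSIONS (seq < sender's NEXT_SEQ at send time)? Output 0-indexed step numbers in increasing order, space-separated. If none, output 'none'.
Step 0: SEND seq=1000 -> fresh
Step 1: SEND seq=1129 -> fresh
Step 2: DROP seq=1195 -> fresh
Step 3: SEND seq=1272 -> fresh
Step 4: SEND seq=1195 -> retransmit

Answer: 4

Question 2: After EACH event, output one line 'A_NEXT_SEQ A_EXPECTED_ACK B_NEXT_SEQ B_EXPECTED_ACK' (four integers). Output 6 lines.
1129 0 0 1129
1195 0 0 1195
1272 0 0 1195
1399 0 0 1195
1399 0 0 1399
1399 0 0 1399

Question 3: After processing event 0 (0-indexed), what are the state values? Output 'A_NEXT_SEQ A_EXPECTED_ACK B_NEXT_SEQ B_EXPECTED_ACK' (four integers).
After event 0: A_seq=1129 A_ack=0 B_seq=0 B_ack=1129

1129 0 0 1129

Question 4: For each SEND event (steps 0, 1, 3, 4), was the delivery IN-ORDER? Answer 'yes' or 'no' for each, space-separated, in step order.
Step 0: SEND seq=1000 -> in-order
Step 1: SEND seq=1129 -> in-order
Step 3: SEND seq=1272 -> out-of-order
Step 4: SEND seq=1195 -> in-order

Answer: yes yes no yes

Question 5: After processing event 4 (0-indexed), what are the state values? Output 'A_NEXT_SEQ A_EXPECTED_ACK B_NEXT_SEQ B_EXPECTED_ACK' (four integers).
After event 0: A_seq=1129 A_ack=0 B_seq=0 B_ack=1129
After event 1: A_seq=1195 A_ack=0 B_seq=0 B_ack=1195
After event 2: A_seq=1272 A_ack=0 B_seq=0 B_ack=1195
After event 3: A_seq=1399 A_ack=0 B_seq=0 B_ack=1195
After event 4: A_seq=1399 A_ack=0 B_seq=0 B_ack=1399

1399 0 0 1399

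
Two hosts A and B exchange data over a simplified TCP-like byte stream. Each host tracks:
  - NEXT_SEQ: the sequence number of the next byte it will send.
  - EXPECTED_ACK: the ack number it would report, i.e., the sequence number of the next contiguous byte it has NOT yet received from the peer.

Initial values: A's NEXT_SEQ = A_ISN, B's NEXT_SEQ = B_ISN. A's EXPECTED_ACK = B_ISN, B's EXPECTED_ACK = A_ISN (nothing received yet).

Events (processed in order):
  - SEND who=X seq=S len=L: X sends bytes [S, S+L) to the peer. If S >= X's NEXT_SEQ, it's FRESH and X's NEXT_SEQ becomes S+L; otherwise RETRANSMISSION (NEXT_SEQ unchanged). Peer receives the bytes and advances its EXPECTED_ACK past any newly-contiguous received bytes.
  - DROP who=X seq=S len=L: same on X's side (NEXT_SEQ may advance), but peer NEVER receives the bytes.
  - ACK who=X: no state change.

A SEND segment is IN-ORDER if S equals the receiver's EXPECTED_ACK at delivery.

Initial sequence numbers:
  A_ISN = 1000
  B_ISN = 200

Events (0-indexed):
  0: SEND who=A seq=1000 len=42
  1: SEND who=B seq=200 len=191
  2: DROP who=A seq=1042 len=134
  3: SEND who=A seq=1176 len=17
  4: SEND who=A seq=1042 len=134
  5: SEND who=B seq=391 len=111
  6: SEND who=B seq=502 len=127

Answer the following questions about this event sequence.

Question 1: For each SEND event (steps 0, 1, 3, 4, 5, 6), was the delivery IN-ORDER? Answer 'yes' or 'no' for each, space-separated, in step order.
Step 0: SEND seq=1000 -> in-order
Step 1: SEND seq=200 -> in-order
Step 3: SEND seq=1176 -> out-of-order
Step 4: SEND seq=1042 -> in-order
Step 5: SEND seq=391 -> in-order
Step 6: SEND seq=502 -> in-order

Answer: yes yes no yes yes yes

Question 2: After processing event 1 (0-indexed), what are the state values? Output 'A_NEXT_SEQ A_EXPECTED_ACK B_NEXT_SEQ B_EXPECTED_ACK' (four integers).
After event 0: A_seq=1042 A_ack=200 B_seq=200 B_ack=1042
After event 1: A_seq=1042 A_ack=391 B_seq=391 B_ack=1042

1042 391 391 1042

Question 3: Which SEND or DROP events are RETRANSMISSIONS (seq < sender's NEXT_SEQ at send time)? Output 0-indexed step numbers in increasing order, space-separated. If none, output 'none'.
Answer: 4

Derivation:
Step 0: SEND seq=1000 -> fresh
Step 1: SEND seq=200 -> fresh
Step 2: DROP seq=1042 -> fresh
Step 3: SEND seq=1176 -> fresh
Step 4: SEND seq=1042 -> retransmit
Step 5: SEND seq=391 -> fresh
Step 6: SEND seq=502 -> fresh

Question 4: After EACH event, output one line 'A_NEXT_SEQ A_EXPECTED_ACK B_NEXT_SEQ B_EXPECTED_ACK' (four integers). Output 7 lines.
1042 200 200 1042
1042 391 391 1042
1176 391 391 1042
1193 391 391 1042
1193 391 391 1193
1193 502 502 1193
1193 629 629 1193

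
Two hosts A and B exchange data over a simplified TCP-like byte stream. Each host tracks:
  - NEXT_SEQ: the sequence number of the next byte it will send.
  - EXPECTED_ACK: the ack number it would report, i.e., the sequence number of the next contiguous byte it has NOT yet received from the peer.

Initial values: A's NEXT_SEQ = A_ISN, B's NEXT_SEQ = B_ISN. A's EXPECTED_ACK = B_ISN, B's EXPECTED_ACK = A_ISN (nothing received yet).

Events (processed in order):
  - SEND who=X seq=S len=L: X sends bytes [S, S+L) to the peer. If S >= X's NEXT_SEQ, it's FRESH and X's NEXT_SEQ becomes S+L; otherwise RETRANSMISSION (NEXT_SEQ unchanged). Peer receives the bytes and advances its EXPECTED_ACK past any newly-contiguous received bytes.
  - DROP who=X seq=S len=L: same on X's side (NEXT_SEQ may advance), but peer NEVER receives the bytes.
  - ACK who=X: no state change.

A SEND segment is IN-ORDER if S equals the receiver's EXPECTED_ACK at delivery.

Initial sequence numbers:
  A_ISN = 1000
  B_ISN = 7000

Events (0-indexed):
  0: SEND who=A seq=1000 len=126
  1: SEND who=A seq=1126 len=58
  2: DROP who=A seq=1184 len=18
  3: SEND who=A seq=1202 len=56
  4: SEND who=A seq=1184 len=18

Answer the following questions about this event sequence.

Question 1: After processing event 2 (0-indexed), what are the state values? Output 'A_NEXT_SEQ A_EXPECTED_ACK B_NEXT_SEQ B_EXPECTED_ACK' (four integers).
After event 0: A_seq=1126 A_ack=7000 B_seq=7000 B_ack=1126
After event 1: A_seq=1184 A_ack=7000 B_seq=7000 B_ack=1184
After event 2: A_seq=1202 A_ack=7000 B_seq=7000 B_ack=1184

1202 7000 7000 1184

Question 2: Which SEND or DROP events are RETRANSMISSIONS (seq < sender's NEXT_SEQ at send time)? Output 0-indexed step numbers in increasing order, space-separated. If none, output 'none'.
Answer: 4

Derivation:
Step 0: SEND seq=1000 -> fresh
Step 1: SEND seq=1126 -> fresh
Step 2: DROP seq=1184 -> fresh
Step 3: SEND seq=1202 -> fresh
Step 4: SEND seq=1184 -> retransmit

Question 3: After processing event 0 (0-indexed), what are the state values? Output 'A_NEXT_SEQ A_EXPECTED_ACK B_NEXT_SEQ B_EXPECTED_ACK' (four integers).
After event 0: A_seq=1126 A_ack=7000 B_seq=7000 B_ack=1126

1126 7000 7000 1126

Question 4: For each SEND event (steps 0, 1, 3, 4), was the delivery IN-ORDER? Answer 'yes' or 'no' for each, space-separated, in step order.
Step 0: SEND seq=1000 -> in-order
Step 1: SEND seq=1126 -> in-order
Step 3: SEND seq=1202 -> out-of-order
Step 4: SEND seq=1184 -> in-order

Answer: yes yes no yes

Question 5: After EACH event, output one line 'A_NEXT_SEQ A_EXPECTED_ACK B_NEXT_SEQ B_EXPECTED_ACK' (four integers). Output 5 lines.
1126 7000 7000 1126
1184 7000 7000 1184
1202 7000 7000 1184
1258 7000 7000 1184
1258 7000 7000 1258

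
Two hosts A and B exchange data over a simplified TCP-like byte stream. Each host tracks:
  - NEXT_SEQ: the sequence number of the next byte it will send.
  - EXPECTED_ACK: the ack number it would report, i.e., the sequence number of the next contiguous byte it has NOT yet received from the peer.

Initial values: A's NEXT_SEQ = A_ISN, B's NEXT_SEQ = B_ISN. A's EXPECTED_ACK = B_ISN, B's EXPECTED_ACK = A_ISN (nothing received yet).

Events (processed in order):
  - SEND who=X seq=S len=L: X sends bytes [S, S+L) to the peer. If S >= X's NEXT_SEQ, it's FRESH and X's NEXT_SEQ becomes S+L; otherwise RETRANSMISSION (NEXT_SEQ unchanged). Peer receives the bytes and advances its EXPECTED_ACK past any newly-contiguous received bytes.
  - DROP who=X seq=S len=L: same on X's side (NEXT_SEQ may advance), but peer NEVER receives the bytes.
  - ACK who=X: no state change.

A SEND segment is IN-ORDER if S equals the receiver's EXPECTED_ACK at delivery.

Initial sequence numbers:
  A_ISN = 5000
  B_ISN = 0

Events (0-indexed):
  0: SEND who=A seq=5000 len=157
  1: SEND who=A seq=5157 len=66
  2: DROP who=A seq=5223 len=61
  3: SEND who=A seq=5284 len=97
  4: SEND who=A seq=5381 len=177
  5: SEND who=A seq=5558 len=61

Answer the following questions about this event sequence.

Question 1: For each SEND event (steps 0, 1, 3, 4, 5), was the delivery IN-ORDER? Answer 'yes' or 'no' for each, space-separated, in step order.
Step 0: SEND seq=5000 -> in-order
Step 1: SEND seq=5157 -> in-order
Step 3: SEND seq=5284 -> out-of-order
Step 4: SEND seq=5381 -> out-of-order
Step 5: SEND seq=5558 -> out-of-order

Answer: yes yes no no no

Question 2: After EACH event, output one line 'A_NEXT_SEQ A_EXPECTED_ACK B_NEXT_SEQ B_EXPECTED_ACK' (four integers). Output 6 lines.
5157 0 0 5157
5223 0 0 5223
5284 0 0 5223
5381 0 0 5223
5558 0 0 5223
5619 0 0 5223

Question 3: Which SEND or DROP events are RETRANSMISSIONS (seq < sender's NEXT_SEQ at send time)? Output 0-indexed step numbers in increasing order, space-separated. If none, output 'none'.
Answer: none

Derivation:
Step 0: SEND seq=5000 -> fresh
Step 1: SEND seq=5157 -> fresh
Step 2: DROP seq=5223 -> fresh
Step 3: SEND seq=5284 -> fresh
Step 4: SEND seq=5381 -> fresh
Step 5: SEND seq=5558 -> fresh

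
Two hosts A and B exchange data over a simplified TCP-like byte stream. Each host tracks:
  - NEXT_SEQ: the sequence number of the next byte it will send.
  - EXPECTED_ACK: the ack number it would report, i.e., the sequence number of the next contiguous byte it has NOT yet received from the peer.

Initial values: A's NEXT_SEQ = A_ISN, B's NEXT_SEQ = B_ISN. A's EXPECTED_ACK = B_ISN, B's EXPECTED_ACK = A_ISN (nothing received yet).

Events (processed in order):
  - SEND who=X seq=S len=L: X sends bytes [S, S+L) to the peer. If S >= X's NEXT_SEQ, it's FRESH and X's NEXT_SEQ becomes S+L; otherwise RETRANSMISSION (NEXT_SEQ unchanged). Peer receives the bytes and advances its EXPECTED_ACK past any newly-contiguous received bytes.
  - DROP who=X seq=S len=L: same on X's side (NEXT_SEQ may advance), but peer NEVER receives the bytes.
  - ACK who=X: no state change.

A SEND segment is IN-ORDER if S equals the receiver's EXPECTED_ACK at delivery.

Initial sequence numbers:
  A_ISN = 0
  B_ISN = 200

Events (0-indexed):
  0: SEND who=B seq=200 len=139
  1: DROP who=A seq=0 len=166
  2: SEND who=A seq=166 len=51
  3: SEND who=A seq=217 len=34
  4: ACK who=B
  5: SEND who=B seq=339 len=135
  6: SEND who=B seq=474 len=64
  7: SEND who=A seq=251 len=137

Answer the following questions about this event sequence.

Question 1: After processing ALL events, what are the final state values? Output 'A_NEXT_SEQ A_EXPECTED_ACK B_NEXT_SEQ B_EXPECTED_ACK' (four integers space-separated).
Answer: 388 538 538 0

Derivation:
After event 0: A_seq=0 A_ack=339 B_seq=339 B_ack=0
After event 1: A_seq=166 A_ack=339 B_seq=339 B_ack=0
After event 2: A_seq=217 A_ack=339 B_seq=339 B_ack=0
After event 3: A_seq=251 A_ack=339 B_seq=339 B_ack=0
After event 4: A_seq=251 A_ack=339 B_seq=339 B_ack=0
After event 5: A_seq=251 A_ack=474 B_seq=474 B_ack=0
After event 6: A_seq=251 A_ack=538 B_seq=538 B_ack=0
After event 7: A_seq=388 A_ack=538 B_seq=538 B_ack=0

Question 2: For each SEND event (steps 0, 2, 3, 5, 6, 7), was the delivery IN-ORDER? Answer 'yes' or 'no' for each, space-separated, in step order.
Answer: yes no no yes yes no

Derivation:
Step 0: SEND seq=200 -> in-order
Step 2: SEND seq=166 -> out-of-order
Step 3: SEND seq=217 -> out-of-order
Step 5: SEND seq=339 -> in-order
Step 6: SEND seq=474 -> in-order
Step 7: SEND seq=251 -> out-of-order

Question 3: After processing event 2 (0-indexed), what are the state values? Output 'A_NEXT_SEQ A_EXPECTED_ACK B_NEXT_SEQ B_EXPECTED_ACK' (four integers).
After event 0: A_seq=0 A_ack=339 B_seq=339 B_ack=0
After event 1: A_seq=166 A_ack=339 B_seq=339 B_ack=0
After event 2: A_seq=217 A_ack=339 B_seq=339 B_ack=0

217 339 339 0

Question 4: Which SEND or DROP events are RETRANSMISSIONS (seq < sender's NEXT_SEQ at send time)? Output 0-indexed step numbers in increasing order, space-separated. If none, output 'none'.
Answer: none

Derivation:
Step 0: SEND seq=200 -> fresh
Step 1: DROP seq=0 -> fresh
Step 2: SEND seq=166 -> fresh
Step 3: SEND seq=217 -> fresh
Step 5: SEND seq=339 -> fresh
Step 6: SEND seq=474 -> fresh
Step 7: SEND seq=251 -> fresh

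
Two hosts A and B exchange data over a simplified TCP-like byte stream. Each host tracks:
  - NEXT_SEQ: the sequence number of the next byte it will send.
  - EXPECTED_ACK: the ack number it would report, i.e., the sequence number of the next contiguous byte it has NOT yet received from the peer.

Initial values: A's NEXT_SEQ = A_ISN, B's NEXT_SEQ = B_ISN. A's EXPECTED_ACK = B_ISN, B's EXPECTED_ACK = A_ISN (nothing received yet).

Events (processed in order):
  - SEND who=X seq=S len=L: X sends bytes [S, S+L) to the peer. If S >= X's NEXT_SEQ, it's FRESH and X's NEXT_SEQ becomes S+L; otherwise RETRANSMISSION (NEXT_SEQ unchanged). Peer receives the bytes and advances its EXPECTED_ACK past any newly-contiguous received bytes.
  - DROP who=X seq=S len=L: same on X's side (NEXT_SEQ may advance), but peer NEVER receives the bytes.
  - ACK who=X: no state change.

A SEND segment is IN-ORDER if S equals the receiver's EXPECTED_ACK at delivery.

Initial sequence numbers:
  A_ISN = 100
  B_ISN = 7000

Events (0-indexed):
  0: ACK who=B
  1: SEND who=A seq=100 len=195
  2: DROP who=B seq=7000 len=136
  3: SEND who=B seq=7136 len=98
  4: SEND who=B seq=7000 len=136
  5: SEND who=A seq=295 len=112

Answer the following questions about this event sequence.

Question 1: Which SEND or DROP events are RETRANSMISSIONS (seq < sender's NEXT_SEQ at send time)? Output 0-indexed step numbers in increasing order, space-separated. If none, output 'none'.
Answer: 4

Derivation:
Step 1: SEND seq=100 -> fresh
Step 2: DROP seq=7000 -> fresh
Step 3: SEND seq=7136 -> fresh
Step 4: SEND seq=7000 -> retransmit
Step 5: SEND seq=295 -> fresh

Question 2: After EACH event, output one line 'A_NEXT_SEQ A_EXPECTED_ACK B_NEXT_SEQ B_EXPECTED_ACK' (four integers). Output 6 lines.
100 7000 7000 100
295 7000 7000 295
295 7000 7136 295
295 7000 7234 295
295 7234 7234 295
407 7234 7234 407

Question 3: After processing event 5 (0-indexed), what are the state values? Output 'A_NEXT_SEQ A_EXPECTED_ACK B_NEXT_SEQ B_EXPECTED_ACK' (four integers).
After event 0: A_seq=100 A_ack=7000 B_seq=7000 B_ack=100
After event 1: A_seq=295 A_ack=7000 B_seq=7000 B_ack=295
After event 2: A_seq=295 A_ack=7000 B_seq=7136 B_ack=295
After event 3: A_seq=295 A_ack=7000 B_seq=7234 B_ack=295
After event 4: A_seq=295 A_ack=7234 B_seq=7234 B_ack=295
After event 5: A_seq=407 A_ack=7234 B_seq=7234 B_ack=407

407 7234 7234 407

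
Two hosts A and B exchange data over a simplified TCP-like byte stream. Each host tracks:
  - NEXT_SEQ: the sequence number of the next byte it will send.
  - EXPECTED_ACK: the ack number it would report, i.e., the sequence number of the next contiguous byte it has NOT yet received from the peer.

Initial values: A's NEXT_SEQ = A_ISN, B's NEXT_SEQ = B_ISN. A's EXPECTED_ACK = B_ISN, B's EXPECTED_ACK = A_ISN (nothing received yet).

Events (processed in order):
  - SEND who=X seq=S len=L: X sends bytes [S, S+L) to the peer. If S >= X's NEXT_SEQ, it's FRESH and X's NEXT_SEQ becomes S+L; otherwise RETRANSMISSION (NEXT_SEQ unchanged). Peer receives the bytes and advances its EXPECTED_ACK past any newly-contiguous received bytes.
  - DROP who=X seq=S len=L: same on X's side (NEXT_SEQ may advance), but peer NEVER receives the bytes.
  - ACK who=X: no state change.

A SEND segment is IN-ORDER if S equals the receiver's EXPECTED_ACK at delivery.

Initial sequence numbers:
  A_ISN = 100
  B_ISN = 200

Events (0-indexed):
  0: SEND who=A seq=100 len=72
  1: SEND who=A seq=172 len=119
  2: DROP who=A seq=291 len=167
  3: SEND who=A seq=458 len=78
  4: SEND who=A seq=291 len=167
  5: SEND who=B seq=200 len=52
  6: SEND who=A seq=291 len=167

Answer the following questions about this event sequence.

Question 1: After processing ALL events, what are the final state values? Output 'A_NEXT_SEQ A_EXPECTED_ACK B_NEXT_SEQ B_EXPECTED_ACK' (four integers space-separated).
After event 0: A_seq=172 A_ack=200 B_seq=200 B_ack=172
After event 1: A_seq=291 A_ack=200 B_seq=200 B_ack=291
After event 2: A_seq=458 A_ack=200 B_seq=200 B_ack=291
After event 3: A_seq=536 A_ack=200 B_seq=200 B_ack=291
After event 4: A_seq=536 A_ack=200 B_seq=200 B_ack=536
After event 5: A_seq=536 A_ack=252 B_seq=252 B_ack=536
After event 6: A_seq=536 A_ack=252 B_seq=252 B_ack=536

Answer: 536 252 252 536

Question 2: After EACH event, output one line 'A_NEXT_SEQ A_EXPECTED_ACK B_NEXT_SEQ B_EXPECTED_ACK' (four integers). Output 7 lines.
172 200 200 172
291 200 200 291
458 200 200 291
536 200 200 291
536 200 200 536
536 252 252 536
536 252 252 536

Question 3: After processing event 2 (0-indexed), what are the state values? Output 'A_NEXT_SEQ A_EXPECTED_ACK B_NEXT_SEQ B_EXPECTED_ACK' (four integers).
After event 0: A_seq=172 A_ack=200 B_seq=200 B_ack=172
After event 1: A_seq=291 A_ack=200 B_seq=200 B_ack=291
After event 2: A_seq=458 A_ack=200 B_seq=200 B_ack=291

458 200 200 291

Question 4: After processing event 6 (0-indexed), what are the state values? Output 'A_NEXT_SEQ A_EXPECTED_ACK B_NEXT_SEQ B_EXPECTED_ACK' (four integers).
After event 0: A_seq=172 A_ack=200 B_seq=200 B_ack=172
After event 1: A_seq=291 A_ack=200 B_seq=200 B_ack=291
After event 2: A_seq=458 A_ack=200 B_seq=200 B_ack=291
After event 3: A_seq=536 A_ack=200 B_seq=200 B_ack=291
After event 4: A_seq=536 A_ack=200 B_seq=200 B_ack=536
After event 5: A_seq=536 A_ack=252 B_seq=252 B_ack=536
After event 6: A_seq=536 A_ack=252 B_seq=252 B_ack=536

536 252 252 536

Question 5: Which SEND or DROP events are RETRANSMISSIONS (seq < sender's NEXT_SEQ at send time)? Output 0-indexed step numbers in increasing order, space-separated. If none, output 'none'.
Step 0: SEND seq=100 -> fresh
Step 1: SEND seq=172 -> fresh
Step 2: DROP seq=291 -> fresh
Step 3: SEND seq=458 -> fresh
Step 4: SEND seq=291 -> retransmit
Step 5: SEND seq=200 -> fresh
Step 6: SEND seq=291 -> retransmit

Answer: 4 6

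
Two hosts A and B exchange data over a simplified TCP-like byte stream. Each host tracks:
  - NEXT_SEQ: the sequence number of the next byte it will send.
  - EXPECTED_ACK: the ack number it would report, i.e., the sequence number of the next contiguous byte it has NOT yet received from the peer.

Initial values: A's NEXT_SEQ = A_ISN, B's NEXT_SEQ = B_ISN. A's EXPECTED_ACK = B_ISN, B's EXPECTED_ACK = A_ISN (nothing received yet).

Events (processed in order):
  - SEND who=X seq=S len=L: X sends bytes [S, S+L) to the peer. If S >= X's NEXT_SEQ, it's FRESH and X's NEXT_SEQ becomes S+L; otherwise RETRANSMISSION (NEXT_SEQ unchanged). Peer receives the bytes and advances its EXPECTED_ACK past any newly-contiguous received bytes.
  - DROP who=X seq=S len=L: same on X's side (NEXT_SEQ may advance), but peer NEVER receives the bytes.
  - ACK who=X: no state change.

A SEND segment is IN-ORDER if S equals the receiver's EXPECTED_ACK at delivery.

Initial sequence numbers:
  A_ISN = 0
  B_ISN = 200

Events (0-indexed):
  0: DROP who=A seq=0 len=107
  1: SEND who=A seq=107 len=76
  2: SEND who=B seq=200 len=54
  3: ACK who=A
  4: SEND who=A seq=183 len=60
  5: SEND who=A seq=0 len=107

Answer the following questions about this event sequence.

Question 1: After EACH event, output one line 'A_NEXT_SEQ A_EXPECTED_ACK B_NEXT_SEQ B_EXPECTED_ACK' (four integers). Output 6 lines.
107 200 200 0
183 200 200 0
183 254 254 0
183 254 254 0
243 254 254 0
243 254 254 243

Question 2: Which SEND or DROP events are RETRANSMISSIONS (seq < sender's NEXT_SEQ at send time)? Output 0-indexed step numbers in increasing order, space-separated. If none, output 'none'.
Answer: 5

Derivation:
Step 0: DROP seq=0 -> fresh
Step 1: SEND seq=107 -> fresh
Step 2: SEND seq=200 -> fresh
Step 4: SEND seq=183 -> fresh
Step 5: SEND seq=0 -> retransmit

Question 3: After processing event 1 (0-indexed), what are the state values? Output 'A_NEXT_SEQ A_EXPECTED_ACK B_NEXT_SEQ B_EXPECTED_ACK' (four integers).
After event 0: A_seq=107 A_ack=200 B_seq=200 B_ack=0
After event 1: A_seq=183 A_ack=200 B_seq=200 B_ack=0

183 200 200 0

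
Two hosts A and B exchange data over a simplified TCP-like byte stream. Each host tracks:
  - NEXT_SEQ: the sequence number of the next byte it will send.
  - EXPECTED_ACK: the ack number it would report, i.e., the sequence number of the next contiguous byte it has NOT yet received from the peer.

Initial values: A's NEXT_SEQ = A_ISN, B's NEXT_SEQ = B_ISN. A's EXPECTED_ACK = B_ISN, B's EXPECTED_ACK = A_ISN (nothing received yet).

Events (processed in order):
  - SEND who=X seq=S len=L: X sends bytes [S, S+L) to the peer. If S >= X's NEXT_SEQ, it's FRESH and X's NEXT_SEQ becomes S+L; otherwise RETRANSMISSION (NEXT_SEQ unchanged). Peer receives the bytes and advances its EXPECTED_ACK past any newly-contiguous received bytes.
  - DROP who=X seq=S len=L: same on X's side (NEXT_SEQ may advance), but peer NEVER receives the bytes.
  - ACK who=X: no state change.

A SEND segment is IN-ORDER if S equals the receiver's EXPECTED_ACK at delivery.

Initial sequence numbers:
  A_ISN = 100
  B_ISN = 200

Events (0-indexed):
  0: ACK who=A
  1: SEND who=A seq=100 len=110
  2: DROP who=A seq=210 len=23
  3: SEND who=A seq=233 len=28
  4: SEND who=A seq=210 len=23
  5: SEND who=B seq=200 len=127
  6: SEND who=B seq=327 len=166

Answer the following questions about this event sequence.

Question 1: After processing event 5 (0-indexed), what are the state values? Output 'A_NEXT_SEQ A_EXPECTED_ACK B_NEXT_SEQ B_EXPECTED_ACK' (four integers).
After event 0: A_seq=100 A_ack=200 B_seq=200 B_ack=100
After event 1: A_seq=210 A_ack=200 B_seq=200 B_ack=210
After event 2: A_seq=233 A_ack=200 B_seq=200 B_ack=210
After event 3: A_seq=261 A_ack=200 B_seq=200 B_ack=210
After event 4: A_seq=261 A_ack=200 B_seq=200 B_ack=261
After event 5: A_seq=261 A_ack=327 B_seq=327 B_ack=261

261 327 327 261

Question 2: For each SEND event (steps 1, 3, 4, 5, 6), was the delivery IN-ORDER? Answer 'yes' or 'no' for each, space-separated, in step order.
Step 1: SEND seq=100 -> in-order
Step 3: SEND seq=233 -> out-of-order
Step 4: SEND seq=210 -> in-order
Step 5: SEND seq=200 -> in-order
Step 6: SEND seq=327 -> in-order

Answer: yes no yes yes yes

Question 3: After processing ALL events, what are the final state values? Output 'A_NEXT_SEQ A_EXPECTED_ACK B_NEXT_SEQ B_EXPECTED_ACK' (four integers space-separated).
After event 0: A_seq=100 A_ack=200 B_seq=200 B_ack=100
After event 1: A_seq=210 A_ack=200 B_seq=200 B_ack=210
After event 2: A_seq=233 A_ack=200 B_seq=200 B_ack=210
After event 3: A_seq=261 A_ack=200 B_seq=200 B_ack=210
After event 4: A_seq=261 A_ack=200 B_seq=200 B_ack=261
After event 5: A_seq=261 A_ack=327 B_seq=327 B_ack=261
After event 6: A_seq=261 A_ack=493 B_seq=493 B_ack=261

Answer: 261 493 493 261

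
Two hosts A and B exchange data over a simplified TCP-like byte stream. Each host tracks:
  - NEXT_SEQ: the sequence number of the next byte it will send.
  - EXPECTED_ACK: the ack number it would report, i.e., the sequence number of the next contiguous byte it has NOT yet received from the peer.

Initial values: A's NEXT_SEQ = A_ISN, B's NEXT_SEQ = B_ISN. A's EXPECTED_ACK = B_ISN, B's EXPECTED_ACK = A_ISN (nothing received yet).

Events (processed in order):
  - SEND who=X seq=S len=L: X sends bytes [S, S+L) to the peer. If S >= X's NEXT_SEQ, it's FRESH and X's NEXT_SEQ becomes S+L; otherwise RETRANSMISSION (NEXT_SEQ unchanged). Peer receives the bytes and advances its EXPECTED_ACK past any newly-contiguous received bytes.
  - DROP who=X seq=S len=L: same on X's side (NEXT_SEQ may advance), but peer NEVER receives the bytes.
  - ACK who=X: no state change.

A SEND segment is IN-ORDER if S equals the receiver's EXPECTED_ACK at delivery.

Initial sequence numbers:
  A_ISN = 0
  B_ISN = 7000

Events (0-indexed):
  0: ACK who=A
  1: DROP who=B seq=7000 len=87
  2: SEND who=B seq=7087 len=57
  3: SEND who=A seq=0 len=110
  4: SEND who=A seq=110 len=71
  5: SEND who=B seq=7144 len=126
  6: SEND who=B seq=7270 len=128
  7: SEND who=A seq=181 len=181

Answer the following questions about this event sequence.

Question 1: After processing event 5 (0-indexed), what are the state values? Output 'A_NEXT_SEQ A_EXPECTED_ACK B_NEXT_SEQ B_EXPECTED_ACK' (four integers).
After event 0: A_seq=0 A_ack=7000 B_seq=7000 B_ack=0
After event 1: A_seq=0 A_ack=7000 B_seq=7087 B_ack=0
After event 2: A_seq=0 A_ack=7000 B_seq=7144 B_ack=0
After event 3: A_seq=110 A_ack=7000 B_seq=7144 B_ack=110
After event 4: A_seq=181 A_ack=7000 B_seq=7144 B_ack=181
After event 5: A_seq=181 A_ack=7000 B_seq=7270 B_ack=181

181 7000 7270 181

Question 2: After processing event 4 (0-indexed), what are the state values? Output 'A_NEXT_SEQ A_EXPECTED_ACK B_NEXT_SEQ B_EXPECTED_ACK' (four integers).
After event 0: A_seq=0 A_ack=7000 B_seq=7000 B_ack=0
After event 1: A_seq=0 A_ack=7000 B_seq=7087 B_ack=0
After event 2: A_seq=0 A_ack=7000 B_seq=7144 B_ack=0
After event 3: A_seq=110 A_ack=7000 B_seq=7144 B_ack=110
After event 4: A_seq=181 A_ack=7000 B_seq=7144 B_ack=181

181 7000 7144 181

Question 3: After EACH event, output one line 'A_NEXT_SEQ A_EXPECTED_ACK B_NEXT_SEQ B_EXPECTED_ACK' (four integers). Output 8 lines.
0 7000 7000 0
0 7000 7087 0
0 7000 7144 0
110 7000 7144 110
181 7000 7144 181
181 7000 7270 181
181 7000 7398 181
362 7000 7398 362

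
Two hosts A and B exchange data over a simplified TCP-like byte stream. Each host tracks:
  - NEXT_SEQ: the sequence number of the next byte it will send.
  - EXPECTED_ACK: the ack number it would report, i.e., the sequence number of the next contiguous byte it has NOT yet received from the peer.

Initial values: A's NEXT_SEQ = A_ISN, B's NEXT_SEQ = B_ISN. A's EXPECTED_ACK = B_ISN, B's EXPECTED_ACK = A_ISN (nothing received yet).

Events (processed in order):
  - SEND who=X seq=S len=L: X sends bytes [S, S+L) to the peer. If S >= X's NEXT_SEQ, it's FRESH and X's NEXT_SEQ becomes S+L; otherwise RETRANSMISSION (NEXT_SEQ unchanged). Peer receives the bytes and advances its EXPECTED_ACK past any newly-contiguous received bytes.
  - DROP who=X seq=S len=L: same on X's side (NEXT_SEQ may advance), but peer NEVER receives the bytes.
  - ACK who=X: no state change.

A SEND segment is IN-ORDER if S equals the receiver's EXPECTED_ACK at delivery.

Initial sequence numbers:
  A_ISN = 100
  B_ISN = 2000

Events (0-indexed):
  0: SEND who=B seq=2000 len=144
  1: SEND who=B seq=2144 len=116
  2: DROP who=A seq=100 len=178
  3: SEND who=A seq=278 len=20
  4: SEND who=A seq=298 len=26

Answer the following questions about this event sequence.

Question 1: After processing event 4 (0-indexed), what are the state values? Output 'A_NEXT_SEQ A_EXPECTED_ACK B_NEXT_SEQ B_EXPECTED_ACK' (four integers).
After event 0: A_seq=100 A_ack=2144 B_seq=2144 B_ack=100
After event 1: A_seq=100 A_ack=2260 B_seq=2260 B_ack=100
After event 2: A_seq=278 A_ack=2260 B_seq=2260 B_ack=100
After event 3: A_seq=298 A_ack=2260 B_seq=2260 B_ack=100
After event 4: A_seq=324 A_ack=2260 B_seq=2260 B_ack=100

324 2260 2260 100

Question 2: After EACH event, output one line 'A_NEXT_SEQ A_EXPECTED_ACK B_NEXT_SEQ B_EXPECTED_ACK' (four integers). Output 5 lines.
100 2144 2144 100
100 2260 2260 100
278 2260 2260 100
298 2260 2260 100
324 2260 2260 100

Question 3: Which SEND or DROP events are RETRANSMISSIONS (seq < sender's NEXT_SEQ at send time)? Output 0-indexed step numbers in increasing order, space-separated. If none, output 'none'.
Answer: none

Derivation:
Step 0: SEND seq=2000 -> fresh
Step 1: SEND seq=2144 -> fresh
Step 2: DROP seq=100 -> fresh
Step 3: SEND seq=278 -> fresh
Step 4: SEND seq=298 -> fresh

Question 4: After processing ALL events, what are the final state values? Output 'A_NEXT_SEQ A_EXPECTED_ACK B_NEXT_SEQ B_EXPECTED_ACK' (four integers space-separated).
After event 0: A_seq=100 A_ack=2144 B_seq=2144 B_ack=100
After event 1: A_seq=100 A_ack=2260 B_seq=2260 B_ack=100
After event 2: A_seq=278 A_ack=2260 B_seq=2260 B_ack=100
After event 3: A_seq=298 A_ack=2260 B_seq=2260 B_ack=100
After event 4: A_seq=324 A_ack=2260 B_seq=2260 B_ack=100

Answer: 324 2260 2260 100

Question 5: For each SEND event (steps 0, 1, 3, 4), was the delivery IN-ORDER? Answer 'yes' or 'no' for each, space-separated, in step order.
Step 0: SEND seq=2000 -> in-order
Step 1: SEND seq=2144 -> in-order
Step 3: SEND seq=278 -> out-of-order
Step 4: SEND seq=298 -> out-of-order

Answer: yes yes no no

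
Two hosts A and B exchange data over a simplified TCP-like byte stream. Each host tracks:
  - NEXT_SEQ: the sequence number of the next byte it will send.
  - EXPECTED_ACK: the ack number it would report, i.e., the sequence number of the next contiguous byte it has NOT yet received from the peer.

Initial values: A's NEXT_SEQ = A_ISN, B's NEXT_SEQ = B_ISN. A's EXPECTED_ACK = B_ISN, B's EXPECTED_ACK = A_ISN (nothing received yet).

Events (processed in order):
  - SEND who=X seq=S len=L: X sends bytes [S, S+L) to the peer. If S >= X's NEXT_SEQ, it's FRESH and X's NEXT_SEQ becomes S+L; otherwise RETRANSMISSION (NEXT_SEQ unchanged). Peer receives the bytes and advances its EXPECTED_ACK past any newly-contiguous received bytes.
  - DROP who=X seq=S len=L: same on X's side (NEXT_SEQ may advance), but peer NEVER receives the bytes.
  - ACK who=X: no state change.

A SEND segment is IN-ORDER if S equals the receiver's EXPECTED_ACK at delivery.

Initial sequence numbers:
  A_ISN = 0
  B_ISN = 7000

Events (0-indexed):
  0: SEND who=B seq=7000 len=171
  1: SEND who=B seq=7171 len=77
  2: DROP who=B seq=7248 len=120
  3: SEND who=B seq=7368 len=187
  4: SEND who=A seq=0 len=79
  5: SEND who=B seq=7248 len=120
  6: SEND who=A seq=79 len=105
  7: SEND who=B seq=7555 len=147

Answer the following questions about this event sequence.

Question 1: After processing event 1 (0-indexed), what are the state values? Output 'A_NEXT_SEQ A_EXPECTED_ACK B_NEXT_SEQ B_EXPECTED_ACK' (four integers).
After event 0: A_seq=0 A_ack=7171 B_seq=7171 B_ack=0
After event 1: A_seq=0 A_ack=7248 B_seq=7248 B_ack=0

0 7248 7248 0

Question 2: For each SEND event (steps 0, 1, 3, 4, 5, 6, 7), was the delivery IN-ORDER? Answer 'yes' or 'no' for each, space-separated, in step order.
Step 0: SEND seq=7000 -> in-order
Step 1: SEND seq=7171 -> in-order
Step 3: SEND seq=7368 -> out-of-order
Step 4: SEND seq=0 -> in-order
Step 5: SEND seq=7248 -> in-order
Step 6: SEND seq=79 -> in-order
Step 7: SEND seq=7555 -> in-order

Answer: yes yes no yes yes yes yes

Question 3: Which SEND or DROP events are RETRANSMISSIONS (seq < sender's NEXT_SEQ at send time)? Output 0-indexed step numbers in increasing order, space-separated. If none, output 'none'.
Answer: 5

Derivation:
Step 0: SEND seq=7000 -> fresh
Step 1: SEND seq=7171 -> fresh
Step 2: DROP seq=7248 -> fresh
Step 3: SEND seq=7368 -> fresh
Step 4: SEND seq=0 -> fresh
Step 5: SEND seq=7248 -> retransmit
Step 6: SEND seq=79 -> fresh
Step 7: SEND seq=7555 -> fresh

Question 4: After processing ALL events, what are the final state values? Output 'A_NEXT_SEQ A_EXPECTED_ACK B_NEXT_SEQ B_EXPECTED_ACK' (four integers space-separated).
Answer: 184 7702 7702 184

Derivation:
After event 0: A_seq=0 A_ack=7171 B_seq=7171 B_ack=0
After event 1: A_seq=0 A_ack=7248 B_seq=7248 B_ack=0
After event 2: A_seq=0 A_ack=7248 B_seq=7368 B_ack=0
After event 3: A_seq=0 A_ack=7248 B_seq=7555 B_ack=0
After event 4: A_seq=79 A_ack=7248 B_seq=7555 B_ack=79
After event 5: A_seq=79 A_ack=7555 B_seq=7555 B_ack=79
After event 6: A_seq=184 A_ack=7555 B_seq=7555 B_ack=184
After event 7: A_seq=184 A_ack=7702 B_seq=7702 B_ack=184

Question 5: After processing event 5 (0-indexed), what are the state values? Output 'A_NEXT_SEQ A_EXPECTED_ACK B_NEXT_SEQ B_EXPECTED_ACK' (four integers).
After event 0: A_seq=0 A_ack=7171 B_seq=7171 B_ack=0
After event 1: A_seq=0 A_ack=7248 B_seq=7248 B_ack=0
After event 2: A_seq=0 A_ack=7248 B_seq=7368 B_ack=0
After event 3: A_seq=0 A_ack=7248 B_seq=7555 B_ack=0
After event 4: A_seq=79 A_ack=7248 B_seq=7555 B_ack=79
After event 5: A_seq=79 A_ack=7555 B_seq=7555 B_ack=79

79 7555 7555 79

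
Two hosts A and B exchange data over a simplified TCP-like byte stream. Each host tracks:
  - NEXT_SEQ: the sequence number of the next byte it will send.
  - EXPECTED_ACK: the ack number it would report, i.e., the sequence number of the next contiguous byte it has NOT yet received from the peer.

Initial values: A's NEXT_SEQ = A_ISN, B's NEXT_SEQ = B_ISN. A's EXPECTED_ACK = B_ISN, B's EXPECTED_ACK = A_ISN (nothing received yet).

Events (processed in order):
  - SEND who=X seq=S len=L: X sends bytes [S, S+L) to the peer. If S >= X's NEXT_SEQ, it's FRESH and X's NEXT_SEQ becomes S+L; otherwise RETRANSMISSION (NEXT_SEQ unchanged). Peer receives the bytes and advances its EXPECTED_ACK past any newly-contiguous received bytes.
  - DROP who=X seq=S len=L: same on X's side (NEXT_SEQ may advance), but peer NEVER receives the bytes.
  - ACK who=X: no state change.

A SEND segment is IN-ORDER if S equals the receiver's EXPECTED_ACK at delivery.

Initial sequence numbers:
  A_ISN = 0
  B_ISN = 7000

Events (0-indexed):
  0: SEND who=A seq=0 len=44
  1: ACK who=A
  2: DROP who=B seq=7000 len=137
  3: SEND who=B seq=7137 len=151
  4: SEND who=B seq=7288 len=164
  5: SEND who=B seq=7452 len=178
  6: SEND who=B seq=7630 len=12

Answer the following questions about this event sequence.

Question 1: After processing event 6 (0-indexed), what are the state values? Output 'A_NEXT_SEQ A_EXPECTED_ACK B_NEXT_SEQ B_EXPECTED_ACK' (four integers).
After event 0: A_seq=44 A_ack=7000 B_seq=7000 B_ack=44
After event 1: A_seq=44 A_ack=7000 B_seq=7000 B_ack=44
After event 2: A_seq=44 A_ack=7000 B_seq=7137 B_ack=44
After event 3: A_seq=44 A_ack=7000 B_seq=7288 B_ack=44
After event 4: A_seq=44 A_ack=7000 B_seq=7452 B_ack=44
After event 5: A_seq=44 A_ack=7000 B_seq=7630 B_ack=44
After event 6: A_seq=44 A_ack=7000 B_seq=7642 B_ack=44

44 7000 7642 44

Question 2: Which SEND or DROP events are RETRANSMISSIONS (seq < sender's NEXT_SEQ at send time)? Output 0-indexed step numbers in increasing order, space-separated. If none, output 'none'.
Answer: none

Derivation:
Step 0: SEND seq=0 -> fresh
Step 2: DROP seq=7000 -> fresh
Step 3: SEND seq=7137 -> fresh
Step 4: SEND seq=7288 -> fresh
Step 5: SEND seq=7452 -> fresh
Step 6: SEND seq=7630 -> fresh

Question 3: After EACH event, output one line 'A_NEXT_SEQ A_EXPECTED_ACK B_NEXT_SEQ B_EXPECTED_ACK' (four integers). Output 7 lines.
44 7000 7000 44
44 7000 7000 44
44 7000 7137 44
44 7000 7288 44
44 7000 7452 44
44 7000 7630 44
44 7000 7642 44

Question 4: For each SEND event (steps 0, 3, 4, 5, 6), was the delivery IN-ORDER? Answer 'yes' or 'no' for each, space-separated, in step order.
Answer: yes no no no no

Derivation:
Step 0: SEND seq=0 -> in-order
Step 3: SEND seq=7137 -> out-of-order
Step 4: SEND seq=7288 -> out-of-order
Step 5: SEND seq=7452 -> out-of-order
Step 6: SEND seq=7630 -> out-of-order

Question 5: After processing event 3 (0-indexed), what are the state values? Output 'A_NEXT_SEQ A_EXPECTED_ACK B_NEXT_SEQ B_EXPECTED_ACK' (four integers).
After event 0: A_seq=44 A_ack=7000 B_seq=7000 B_ack=44
After event 1: A_seq=44 A_ack=7000 B_seq=7000 B_ack=44
After event 2: A_seq=44 A_ack=7000 B_seq=7137 B_ack=44
After event 3: A_seq=44 A_ack=7000 B_seq=7288 B_ack=44

44 7000 7288 44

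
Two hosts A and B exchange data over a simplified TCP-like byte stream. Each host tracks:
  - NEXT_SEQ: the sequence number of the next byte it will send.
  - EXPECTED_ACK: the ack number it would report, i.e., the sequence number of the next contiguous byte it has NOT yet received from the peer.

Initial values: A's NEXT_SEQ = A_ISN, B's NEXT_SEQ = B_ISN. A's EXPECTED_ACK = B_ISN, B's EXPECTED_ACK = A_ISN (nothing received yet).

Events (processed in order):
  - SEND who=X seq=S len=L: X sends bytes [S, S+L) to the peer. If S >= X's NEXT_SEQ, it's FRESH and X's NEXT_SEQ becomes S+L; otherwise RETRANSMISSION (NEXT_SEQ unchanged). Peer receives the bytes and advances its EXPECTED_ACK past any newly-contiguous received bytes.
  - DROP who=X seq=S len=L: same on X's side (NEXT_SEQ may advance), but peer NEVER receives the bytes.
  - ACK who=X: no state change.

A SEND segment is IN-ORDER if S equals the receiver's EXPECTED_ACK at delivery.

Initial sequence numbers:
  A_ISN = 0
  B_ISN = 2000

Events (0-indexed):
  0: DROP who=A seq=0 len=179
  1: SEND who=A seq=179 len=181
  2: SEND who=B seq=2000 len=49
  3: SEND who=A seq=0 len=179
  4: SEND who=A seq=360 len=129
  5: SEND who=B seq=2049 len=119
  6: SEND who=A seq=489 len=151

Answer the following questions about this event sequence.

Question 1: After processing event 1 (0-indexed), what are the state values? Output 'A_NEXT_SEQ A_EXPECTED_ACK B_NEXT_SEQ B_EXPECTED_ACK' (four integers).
After event 0: A_seq=179 A_ack=2000 B_seq=2000 B_ack=0
After event 1: A_seq=360 A_ack=2000 B_seq=2000 B_ack=0

360 2000 2000 0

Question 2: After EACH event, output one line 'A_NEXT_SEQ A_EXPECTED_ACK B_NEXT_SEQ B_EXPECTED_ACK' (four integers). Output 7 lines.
179 2000 2000 0
360 2000 2000 0
360 2049 2049 0
360 2049 2049 360
489 2049 2049 489
489 2168 2168 489
640 2168 2168 640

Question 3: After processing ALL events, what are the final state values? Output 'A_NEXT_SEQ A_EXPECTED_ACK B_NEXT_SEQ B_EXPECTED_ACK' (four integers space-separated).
After event 0: A_seq=179 A_ack=2000 B_seq=2000 B_ack=0
After event 1: A_seq=360 A_ack=2000 B_seq=2000 B_ack=0
After event 2: A_seq=360 A_ack=2049 B_seq=2049 B_ack=0
After event 3: A_seq=360 A_ack=2049 B_seq=2049 B_ack=360
After event 4: A_seq=489 A_ack=2049 B_seq=2049 B_ack=489
After event 5: A_seq=489 A_ack=2168 B_seq=2168 B_ack=489
After event 6: A_seq=640 A_ack=2168 B_seq=2168 B_ack=640

Answer: 640 2168 2168 640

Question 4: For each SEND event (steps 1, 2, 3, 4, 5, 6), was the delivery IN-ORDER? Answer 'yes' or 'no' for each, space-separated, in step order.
Answer: no yes yes yes yes yes

Derivation:
Step 1: SEND seq=179 -> out-of-order
Step 2: SEND seq=2000 -> in-order
Step 3: SEND seq=0 -> in-order
Step 4: SEND seq=360 -> in-order
Step 5: SEND seq=2049 -> in-order
Step 6: SEND seq=489 -> in-order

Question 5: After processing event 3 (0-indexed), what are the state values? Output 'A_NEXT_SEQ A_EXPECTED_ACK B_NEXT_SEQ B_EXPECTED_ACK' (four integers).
After event 0: A_seq=179 A_ack=2000 B_seq=2000 B_ack=0
After event 1: A_seq=360 A_ack=2000 B_seq=2000 B_ack=0
After event 2: A_seq=360 A_ack=2049 B_seq=2049 B_ack=0
After event 3: A_seq=360 A_ack=2049 B_seq=2049 B_ack=360

360 2049 2049 360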